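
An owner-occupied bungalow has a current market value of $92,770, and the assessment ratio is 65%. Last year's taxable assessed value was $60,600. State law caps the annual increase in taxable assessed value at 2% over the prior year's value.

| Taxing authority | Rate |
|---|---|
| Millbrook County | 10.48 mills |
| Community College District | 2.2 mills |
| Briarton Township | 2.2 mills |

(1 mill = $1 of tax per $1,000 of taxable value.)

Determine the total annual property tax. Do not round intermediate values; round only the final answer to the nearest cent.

Uncapped assessed value = $92,770 × 0.65 = $60,300.5
Cap limit = $60,600 × 1.02 = $61,812
Taxable assessed value = min($60,300.5, $61,812) = $60,300.5 (cap does not bind)
Millbrook County: $60,300.5 × 0.01048 = $631.94924
Community College District: $60,300.5 × 0.0022 = $132.6611
Briarton Township: $60,300.5 × 0.0022 = $132.6611
Total = $897.27144

$897.27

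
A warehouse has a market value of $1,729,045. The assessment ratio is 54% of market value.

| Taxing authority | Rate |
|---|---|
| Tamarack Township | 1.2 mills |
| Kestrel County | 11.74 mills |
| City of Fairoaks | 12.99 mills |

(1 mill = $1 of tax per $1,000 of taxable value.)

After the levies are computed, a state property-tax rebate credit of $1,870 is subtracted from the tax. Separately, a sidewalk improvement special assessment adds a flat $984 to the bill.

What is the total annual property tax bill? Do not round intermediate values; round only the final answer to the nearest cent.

Assessed value = $1,729,045 × 0.54 = $933,684.3
Tamarack Township: $933,684.3 × 0.0012 = $1,120.42116
Kestrel County: $933,684.3 × 0.01174 = $10,961.453682
City of Fairoaks: $933,684.3 × 0.01299 = $12,128.559057
Levies subtotal = $24,210.433899
After credit = $24,210.433899 − $1,870 = $22,340.433899
Total = $22,340.433899 + $984 = $23,324.433899

$23,324.43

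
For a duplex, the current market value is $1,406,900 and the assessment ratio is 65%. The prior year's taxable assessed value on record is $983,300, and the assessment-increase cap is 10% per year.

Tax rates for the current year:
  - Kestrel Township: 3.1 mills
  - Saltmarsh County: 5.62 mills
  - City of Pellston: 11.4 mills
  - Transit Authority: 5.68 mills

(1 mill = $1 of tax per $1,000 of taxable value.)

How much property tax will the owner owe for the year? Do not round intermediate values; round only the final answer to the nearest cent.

$23,593.71

Uncapped assessed value = $1,406,900 × 0.65 = $914,485
Cap limit = $983,300 × 1.1 = $1,081,630
Taxable assessed value = min($914,485, $1,081,630) = $914,485 (cap does not bind)
Kestrel Township: $914,485 × 0.0031 = $2,834.9035
Saltmarsh County: $914,485 × 0.00562 = $5,139.4057
City of Pellston: $914,485 × 0.0114 = $10,425.129
Transit Authority: $914,485 × 0.00568 = $5,194.2748
Total = $23,593.713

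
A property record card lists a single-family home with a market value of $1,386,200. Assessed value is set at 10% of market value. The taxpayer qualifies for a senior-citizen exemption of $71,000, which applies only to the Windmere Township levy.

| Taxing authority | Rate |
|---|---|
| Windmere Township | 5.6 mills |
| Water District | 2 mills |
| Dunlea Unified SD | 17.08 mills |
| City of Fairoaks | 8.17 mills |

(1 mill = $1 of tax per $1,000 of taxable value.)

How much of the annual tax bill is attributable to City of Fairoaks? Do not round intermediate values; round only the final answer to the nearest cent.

Assessed value = $1,386,200 × 0.1 = $138,620
City of Fairoaks taxable value = $138,620 (exemption does not apply)
City of Fairoaks levy = $138,620 × 0.00817 = $1,132.5254

$1,132.53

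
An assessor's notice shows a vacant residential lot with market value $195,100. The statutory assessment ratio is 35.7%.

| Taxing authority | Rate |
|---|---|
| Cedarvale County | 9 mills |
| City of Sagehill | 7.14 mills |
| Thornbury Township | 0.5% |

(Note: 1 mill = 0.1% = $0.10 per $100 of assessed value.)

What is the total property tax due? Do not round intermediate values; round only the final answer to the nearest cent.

Assessed value = $195,100 × 0.357 = $69,650.7
Cedarvale County: $69,650.7 × 0.009 = $626.8563
City of Sagehill: $69,650.7 × 0.00714 = $497.305998
Thornbury Township: $69,650.7 × 0.005 = $348.2535
Total = $1,472.415798

$1,472.42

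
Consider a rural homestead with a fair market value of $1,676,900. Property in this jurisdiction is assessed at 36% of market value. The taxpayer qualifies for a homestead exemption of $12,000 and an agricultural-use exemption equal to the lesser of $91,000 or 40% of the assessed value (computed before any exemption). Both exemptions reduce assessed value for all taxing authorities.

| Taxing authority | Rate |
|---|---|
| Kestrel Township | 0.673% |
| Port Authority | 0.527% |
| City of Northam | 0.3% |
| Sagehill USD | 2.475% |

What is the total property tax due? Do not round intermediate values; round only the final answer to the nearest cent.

Assessed value = $1,676,900 × 0.36 = $603,684
Agricultural-use exemption = min($91,000, 40% × $603,684) = min($91,000, $241,473.6) = $91,000 (dollar cap binds)
Taxable value = $603,684 − $12,000 − $91,000 = $500,684
Kestrel Township: $500,684 × 0.00673 = $3,369.60332
Port Authority: $500,684 × 0.00527 = $2,638.60468
City of Northam: $500,684 × 0.003 = $1,502.052
Sagehill USD: $500,684 × 0.02475 = $12,391.929
Total = $19,902.189

$19,902.19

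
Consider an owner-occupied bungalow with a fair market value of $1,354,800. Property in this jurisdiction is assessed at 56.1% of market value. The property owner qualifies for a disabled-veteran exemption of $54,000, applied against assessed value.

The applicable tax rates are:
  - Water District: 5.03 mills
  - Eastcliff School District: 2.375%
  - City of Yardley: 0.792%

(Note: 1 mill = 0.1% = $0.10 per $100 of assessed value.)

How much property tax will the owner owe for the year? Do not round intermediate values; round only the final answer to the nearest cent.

Assessed value = $1,354,800 × 0.561 = $760,042.8
Taxable value = $760,042.8 − $54,000 = $706,042.8
Water District: $706,042.8 × 0.00503 = $3,551.395284
Eastcliff School District: $706,042.8 × 0.02375 = $16,768.5165
City of Yardley: $706,042.8 × 0.00792 = $5,591.858976
Total = $25,911.77076

$25,911.77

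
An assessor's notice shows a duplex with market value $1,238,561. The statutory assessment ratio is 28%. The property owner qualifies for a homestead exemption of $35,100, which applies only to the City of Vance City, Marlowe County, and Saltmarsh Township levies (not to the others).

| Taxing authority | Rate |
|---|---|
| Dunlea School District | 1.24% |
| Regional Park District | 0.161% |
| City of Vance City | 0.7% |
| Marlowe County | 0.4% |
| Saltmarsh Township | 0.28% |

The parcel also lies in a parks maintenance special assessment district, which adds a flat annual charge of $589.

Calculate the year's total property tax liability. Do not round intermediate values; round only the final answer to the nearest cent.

Assessed value = $1,238,561 × 0.28 = $346,797.08
Dunlea School District: $346,797.08 × 0.0124 = $4,300.283792
Regional Park District: $346,797.08 × 0.00161 = $558.3432988
City of Vance City: ($346,797.08 − $35,100) × 0.007 = $311,697.08 × 0.007 = $2,181.87956
Marlowe County: ($346,797.08 − $35,100) × 0.004 = $311,697.08 × 0.004 = $1,246.78832
Saltmarsh Township: ($346,797.08 − $35,100) × 0.0028 = $311,697.08 × 0.0028 = $872.751824
Levies subtotal = $9,160.0467948
Total = $9,160.0467948 + $589 = $9,749.0467948

$9,749.05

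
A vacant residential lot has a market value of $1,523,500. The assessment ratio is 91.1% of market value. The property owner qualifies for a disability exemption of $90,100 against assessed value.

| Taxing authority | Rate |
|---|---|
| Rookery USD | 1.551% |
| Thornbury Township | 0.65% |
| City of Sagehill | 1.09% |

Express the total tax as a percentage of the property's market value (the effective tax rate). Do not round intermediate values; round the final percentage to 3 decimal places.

Assessed value = $1,523,500 × 0.911 = $1,387,908.5
Taxable value = $1,387,908.5 − $90,100 = $1,297,808.5
Rookery USD: $1,297,808.5 × 0.01551 = $20,129.009835
Thornbury Township: $1,297,808.5 × 0.0065 = $8,435.75525
City of Sagehill: $1,297,808.5 × 0.0109 = $14,146.11265
Total tax = $42,710.877735
Effective rate = $42,710.877735 ÷ $1,523,500 = 2.803% of market value

2.803%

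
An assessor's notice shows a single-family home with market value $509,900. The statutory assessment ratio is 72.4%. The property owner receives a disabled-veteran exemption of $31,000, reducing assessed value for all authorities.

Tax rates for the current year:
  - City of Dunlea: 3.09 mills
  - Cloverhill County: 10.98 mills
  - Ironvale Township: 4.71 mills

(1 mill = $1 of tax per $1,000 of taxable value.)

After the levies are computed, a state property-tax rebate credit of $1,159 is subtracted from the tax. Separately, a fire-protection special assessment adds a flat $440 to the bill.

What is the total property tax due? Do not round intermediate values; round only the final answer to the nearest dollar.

$5,632

Assessed value = $509,900 × 0.724 = $369,167.6
Taxable value = $369,167.6 − $31,000 = $338,167.6
City of Dunlea: $338,167.6 × 0.00309 = $1,044.937884
Cloverhill County: $338,167.6 × 0.01098 = $3,713.080248
Ironvale Township: $338,167.6 × 0.00471 = $1,592.769396
Levies subtotal = $6,350.787528
After credit = $6,350.787528 − $1,159 = $5,191.787528
Total = $5,191.787528 + $440 = $5,631.787528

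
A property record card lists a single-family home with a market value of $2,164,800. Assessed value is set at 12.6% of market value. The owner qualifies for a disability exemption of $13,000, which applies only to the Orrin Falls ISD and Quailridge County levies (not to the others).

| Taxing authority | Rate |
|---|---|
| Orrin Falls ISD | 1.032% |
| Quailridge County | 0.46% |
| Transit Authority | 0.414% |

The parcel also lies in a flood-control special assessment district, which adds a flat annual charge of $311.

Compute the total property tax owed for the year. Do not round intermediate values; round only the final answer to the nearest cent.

$5,315.94

Assessed value = $2,164,800 × 0.126 = $272,764.8
Orrin Falls ISD: ($272,764.8 − $13,000) × 0.01032 = $259,764.8 × 0.01032 = $2,680.772736
Quailridge County: ($272,764.8 − $13,000) × 0.0046 = $259,764.8 × 0.0046 = $1,194.91808
Transit Authority: $272,764.8 × 0.00414 = $1,129.246272
Levies subtotal = $5,004.937088
Total = $5,004.937088 + $311 = $5,315.937088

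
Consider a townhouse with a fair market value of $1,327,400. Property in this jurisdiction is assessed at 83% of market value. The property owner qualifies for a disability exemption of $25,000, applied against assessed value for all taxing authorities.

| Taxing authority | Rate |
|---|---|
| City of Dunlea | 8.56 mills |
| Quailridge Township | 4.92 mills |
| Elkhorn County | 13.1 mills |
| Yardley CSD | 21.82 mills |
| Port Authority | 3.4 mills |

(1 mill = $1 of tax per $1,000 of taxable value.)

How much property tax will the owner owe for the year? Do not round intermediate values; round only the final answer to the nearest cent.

Assessed value = $1,327,400 × 0.83 = $1,101,742
Taxable value = $1,101,742 − $25,000 = $1,076,742
City of Dunlea: $1,076,742 × 0.00856 = $9,216.91152
Quailridge Township: $1,076,742 × 0.00492 = $5,297.57064
Elkhorn County: $1,076,742 × 0.0131 = $14,105.3202
Yardley CSD: $1,076,742 × 0.02182 = $23,494.51044
Port Authority: $1,076,742 × 0.0034 = $3,660.9228
Total = $9,216.91152 + $5,297.57064 + $14,105.3202 + $23,494.51044 + $3,660.9228 = $55,775.2356

$55,775.24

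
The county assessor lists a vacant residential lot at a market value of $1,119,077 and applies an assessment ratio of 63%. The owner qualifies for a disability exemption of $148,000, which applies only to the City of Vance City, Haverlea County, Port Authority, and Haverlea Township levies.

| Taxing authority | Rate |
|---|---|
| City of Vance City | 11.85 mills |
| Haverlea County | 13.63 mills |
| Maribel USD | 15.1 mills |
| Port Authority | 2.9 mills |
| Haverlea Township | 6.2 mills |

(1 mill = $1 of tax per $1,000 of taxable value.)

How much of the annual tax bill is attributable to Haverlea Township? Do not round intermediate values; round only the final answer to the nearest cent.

Assessed value = $1,119,077 × 0.63 = $705,018.51
Haverlea Township taxable value = $705,018.51 − $148,000 = $557,018.51
Haverlea Township levy = $557,018.51 × 0.0062 = $3,453.514762

$3,453.51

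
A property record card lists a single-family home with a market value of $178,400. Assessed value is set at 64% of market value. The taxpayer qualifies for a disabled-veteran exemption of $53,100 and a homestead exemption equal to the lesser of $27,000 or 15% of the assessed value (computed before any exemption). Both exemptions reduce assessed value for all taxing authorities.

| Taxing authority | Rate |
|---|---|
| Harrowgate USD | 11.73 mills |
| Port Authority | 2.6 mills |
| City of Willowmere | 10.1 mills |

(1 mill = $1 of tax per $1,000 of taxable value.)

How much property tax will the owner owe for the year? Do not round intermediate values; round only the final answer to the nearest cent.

$1,073.69

Assessed value = $178,400 × 0.64 = $114,176
Homestead exemption = min($27,000, 15% × $114,176) = min($27,000, $17,126.4) = $17,126.4 (percentage binds)
Taxable value = $114,176 − $53,100 − $17,126.4 = $43,949.6
Harrowgate USD: $43,949.6 × 0.01173 = $515.528808
Port Authority: $43,949.6 × 0.0026 = $114.26896
City of Willowmere: $43,949.6 × 0.0101 = $443.89096
Total = $1,073.688728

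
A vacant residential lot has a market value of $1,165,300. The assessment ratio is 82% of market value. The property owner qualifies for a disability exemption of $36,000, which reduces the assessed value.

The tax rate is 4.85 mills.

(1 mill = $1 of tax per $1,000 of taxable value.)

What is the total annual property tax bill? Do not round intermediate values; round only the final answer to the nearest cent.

$4,459.80

Assessed value = $1,165,300 × 0.82 = $955,546
Taxable value = $955,546 − $36,000 = $919,546
Tax = $919,546 × 0.00485 = $4,459.7981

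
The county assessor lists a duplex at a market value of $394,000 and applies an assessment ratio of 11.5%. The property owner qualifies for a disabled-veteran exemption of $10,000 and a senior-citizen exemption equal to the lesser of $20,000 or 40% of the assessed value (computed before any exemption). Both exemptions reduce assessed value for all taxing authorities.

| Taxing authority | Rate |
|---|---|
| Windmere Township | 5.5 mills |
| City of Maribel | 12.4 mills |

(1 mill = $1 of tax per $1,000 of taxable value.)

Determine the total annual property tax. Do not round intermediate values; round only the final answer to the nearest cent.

$307.63

Assessed value = $394,000 × 0.115 = $45,310
Senior-citizen exemption = min($20,000, 40% × $45,310) = min($20,000, $18,124) = $18,124 (percentage binds)
Taxable value = $45,310 − $10,000 − $18,124 = $17,186
Windmere Township: $17,186 × 0.0055 = $94.523
City of Maribel: $17,186 × 0.0124 = $213.1064
Total = $307.6294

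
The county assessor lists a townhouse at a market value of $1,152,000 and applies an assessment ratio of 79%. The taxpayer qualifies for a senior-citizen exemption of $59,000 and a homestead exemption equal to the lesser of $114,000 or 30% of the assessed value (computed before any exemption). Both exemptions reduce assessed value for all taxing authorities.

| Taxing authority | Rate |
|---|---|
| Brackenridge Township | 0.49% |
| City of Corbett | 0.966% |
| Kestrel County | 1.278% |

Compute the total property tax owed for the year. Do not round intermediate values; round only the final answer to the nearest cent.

Assessed value = $1,152,000 × 0.79 = $910,080
Homestead exemption = min($114,000, 30% × $910,080) = min($114,000, $273,024) = $114,000 (dollar cap binds)
Taxable value = $910,080 − $59,000 − $114,000 = $737,080
Brackenridge Township: $737,080 × 0.0049 = $3,611.692
City of Corbett: $737,080 × 0.00966 = $7,120.1928
Kestrel County: $737,080 × 0.01278 = $9,419.8824
Total = $20,151.7672

$20,151.77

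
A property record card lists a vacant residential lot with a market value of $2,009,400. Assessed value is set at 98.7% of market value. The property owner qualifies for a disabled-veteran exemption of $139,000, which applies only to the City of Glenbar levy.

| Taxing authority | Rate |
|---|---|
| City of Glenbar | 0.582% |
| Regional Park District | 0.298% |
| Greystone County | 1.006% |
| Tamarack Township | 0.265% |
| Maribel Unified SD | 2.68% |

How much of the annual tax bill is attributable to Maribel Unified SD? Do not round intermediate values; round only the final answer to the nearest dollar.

Assessed value = $2,009,400 × 0.987 = $1,983,277.8
Maribel Unified SD taxable value = $1,983,277.8 (exemption does not apply)
Maribel Unified SD levy = $1,983,277.8 × 0.0268 = $53,151.84504

$53,152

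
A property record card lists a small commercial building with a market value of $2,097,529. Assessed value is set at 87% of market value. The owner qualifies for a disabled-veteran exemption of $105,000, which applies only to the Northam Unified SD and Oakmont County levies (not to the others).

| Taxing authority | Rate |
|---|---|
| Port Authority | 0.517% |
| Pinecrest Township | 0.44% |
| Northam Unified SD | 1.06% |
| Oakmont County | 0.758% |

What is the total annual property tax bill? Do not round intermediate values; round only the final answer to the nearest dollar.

$48,731

Assessed value = $2,097,529 × 0.87 = $1,824,850.23
Port Authority: $1,824,850.23 × 0.00517 = $9,434.4756891
Pinecrest Township: $1,824,850.23 × 0.0044 = $8,029.341012
Northam Unified SD: ($1,824,850.23 − $105,000) × 0.0106 = $1,719,850.23 × 0.0106 = $18,230.412438
Oakmont County: ($1,824,850.23 − $105,000) × 0.00758 = $1,719,850.23 × 0.00758 = $13,036.4647434
Total = $48,730.6938825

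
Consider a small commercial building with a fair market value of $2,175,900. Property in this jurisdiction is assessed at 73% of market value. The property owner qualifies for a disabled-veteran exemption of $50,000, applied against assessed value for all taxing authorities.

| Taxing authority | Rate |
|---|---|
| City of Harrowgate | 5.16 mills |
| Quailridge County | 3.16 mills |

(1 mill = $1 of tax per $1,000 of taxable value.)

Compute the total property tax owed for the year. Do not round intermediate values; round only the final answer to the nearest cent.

Assessed value = $2,175,900 × 0.73 = $1,588,407
Taxable value = $1,588,407 − $50,000 = $1,538,407
City of Harrowgate: $1,538,407 × 0.00516 = $7,938.18012
Quailridge County: $1,538,407 × 0.00316 = $4,861.36612
Total = $7,938.18012 + $4,861.36612 = $12,799.54624

$12,799.55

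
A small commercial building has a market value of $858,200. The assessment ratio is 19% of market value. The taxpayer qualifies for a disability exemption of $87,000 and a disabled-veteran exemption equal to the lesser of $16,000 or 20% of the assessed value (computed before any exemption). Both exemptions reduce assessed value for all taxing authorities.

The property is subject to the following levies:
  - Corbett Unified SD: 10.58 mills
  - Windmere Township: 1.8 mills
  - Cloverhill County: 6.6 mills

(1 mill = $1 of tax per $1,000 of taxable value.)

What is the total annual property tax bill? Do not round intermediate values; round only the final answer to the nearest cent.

$1,139.90

Assessed value = $858,200 × 0.19 = $163,058
Disabled-veteran exemption = min($16,000, 20% × $163,058) = min($16,000, $32,611.6) = $16,000 (dollar cap binds)
Taxable value = $163,058 − $87,000 − $16,000 = $60,058
Corbett Unified SD: $60,058 × 0.01058 = $635.41364
Windmere Township: $60,058 × 0.0018 = $108.1044
Cloverhill County: $60,058 × 0.0066 = $396.3828
Total = $1,139.90084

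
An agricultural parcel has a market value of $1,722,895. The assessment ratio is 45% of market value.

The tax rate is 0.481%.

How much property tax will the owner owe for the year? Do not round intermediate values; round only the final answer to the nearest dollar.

$3,729

Assessed value = $1,722,895 × 0.45 = $775,302.75
Tax = $775,302.75 × 0.00481 = $3,729.2062275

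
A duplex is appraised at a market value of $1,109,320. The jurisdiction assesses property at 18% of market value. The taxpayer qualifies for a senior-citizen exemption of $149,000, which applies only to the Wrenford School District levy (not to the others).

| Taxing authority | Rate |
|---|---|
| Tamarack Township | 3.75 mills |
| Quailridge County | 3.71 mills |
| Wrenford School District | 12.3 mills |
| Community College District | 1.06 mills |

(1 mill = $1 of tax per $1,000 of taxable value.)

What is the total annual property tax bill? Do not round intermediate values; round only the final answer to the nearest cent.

Assessed value = $1,109,320 × 0.18 = $199,677.6
Tamarack Township: $199,677.6 × 0.00375 = $748.791
Quailridge County: $199,677.6 × 0.00371 = $740.803896
Wrenford School District: ($199,677.6 − $149,000) × 0.0123 = $50,677.6 × 0.0123 = $623.33448
Community College District: $199,677.6 × 0.00106 = $211.658256
Total = $2,324.587632

$2,324.59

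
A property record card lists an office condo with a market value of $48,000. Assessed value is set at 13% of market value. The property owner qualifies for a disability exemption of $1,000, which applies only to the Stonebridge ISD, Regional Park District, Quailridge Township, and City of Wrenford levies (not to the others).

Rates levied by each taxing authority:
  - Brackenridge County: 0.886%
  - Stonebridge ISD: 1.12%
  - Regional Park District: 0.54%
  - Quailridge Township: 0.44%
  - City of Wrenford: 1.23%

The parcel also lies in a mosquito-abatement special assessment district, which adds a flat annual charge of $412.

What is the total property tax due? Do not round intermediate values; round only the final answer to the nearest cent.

Assessed value = $48,000 × 0.13 = $6,240
Brackenridge County: $6,240 × 0.00886 = $55.2864
Stonebridge ISD: ($6,240 − $1,000) × 0.0112 = $5,240 × 0.0112 = $58.688
Regional Park District: ($6,240 − $1,000) × 0.0054 = $5,240 × 0.0054 = $28.296
Quailridge Township: ($6,240 − $1,000) × 0.0044 = $5,240 × 0.0044 = $23.056
City of Wrenford: ($6,240 − $1,000) × 0.0123 = $5,240 × 0.0123 = $64.452
Levies subtotal = $229.7784
Total = $229.7784 + $412 = $641.7784

$641.78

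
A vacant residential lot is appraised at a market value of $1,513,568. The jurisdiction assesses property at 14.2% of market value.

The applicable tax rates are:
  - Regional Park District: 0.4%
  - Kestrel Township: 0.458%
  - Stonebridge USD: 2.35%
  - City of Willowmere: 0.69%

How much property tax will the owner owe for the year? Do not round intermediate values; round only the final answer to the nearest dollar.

Assessed value = $1,513,568 × 0.142 = $214,926.656
Regional Park District: $214,926.656 × 0.004 = $859.706624
Kestrel Township: $214,926.656 × 0.00458 = $984.36408448
Stonebridge USD: $214,926.656 × 0.0235 = $5,050.776416
City of Willowmere: $214,926.656 × 0.0069 = $1,482.9939264
Total = $859.706624 + $984.36408448 + $5,050.776416 + $1,482.9939264 = $8,377.84105088

$8,378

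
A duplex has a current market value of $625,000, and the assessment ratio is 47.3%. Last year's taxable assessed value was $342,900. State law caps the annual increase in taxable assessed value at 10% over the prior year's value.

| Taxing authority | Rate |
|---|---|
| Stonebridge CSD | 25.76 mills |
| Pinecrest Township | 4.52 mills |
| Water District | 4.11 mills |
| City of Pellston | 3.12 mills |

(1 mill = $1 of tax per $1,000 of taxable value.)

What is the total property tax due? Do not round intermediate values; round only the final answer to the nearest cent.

Uncapped assessed value = $625,000 × 0.473 = $295,625
Cap limit = $342,900 × 1.1 = $377,190
Taxable assessed value = min($295,625, $377,190) = $295,625 (cap does not bind)
Stonebridge CSD: $295,625 × 0.02576 = $7,615.3
Pinecrest Township: $295,625 × 0.00452 = $1,336.225
Water District: $295,625 × 0.00411 = $1,215.01875
City of Pellston: $295,625 × 0.00312 = $922.35
Total = $11,088.89375

$11,088.89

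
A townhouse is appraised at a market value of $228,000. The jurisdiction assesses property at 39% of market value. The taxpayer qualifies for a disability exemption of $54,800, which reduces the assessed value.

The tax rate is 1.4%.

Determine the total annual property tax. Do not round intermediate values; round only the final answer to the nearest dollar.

Assessed value = $228,000 × 0.39 = $88,920
Taxable value = $88,920 − $54,800 = $34,120
Tax = $34,120 × 0.014 = $477.68

$478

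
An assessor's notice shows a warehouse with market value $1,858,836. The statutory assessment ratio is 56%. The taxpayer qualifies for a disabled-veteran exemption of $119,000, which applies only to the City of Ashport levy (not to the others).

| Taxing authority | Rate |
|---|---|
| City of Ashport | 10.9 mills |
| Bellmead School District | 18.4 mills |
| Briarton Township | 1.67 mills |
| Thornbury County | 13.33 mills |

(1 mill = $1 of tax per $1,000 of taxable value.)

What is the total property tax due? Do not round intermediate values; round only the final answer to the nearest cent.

Assessed value = $1,858,836 × 0.56 = $1,040,948.16
City of Ashport: ($1,040,948.16 − $119,000) × 0.0109 = $921,948.16 × 0.0109 = $10,049.234944
Bellmead School District: $1,040,948.16 × 0.0184 = $19,153.446144
Briarton Township: $1,040,948.16 × 0.00167 = $1,738.3834272
Thornbury County: $1,040,948.16 × 0.01333 = $13,875.8389728
Total = $44,816.903488

$44,816.90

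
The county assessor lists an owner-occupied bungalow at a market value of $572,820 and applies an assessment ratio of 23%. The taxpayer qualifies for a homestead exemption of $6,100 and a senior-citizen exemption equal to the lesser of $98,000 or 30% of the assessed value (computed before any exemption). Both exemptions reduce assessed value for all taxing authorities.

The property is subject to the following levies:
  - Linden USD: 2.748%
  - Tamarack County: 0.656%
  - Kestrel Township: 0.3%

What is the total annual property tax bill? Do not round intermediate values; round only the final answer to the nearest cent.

$3,190.03

Assessed value = $572,820 × 0.23 = $131,748.6
Senior-citizen exemption = min($98,000, 30% × $131,748.6) = min($98,000, $39,524.58) = $39,524.58 (percentage binds)
Taxable value = $131,748.6 − $6,100 − $39,524.58 = $86,124.02
Linden USD: $86,124.02 × 0.02748 = $2,366.6880696
Tamarack County: $86,124.02 × 0.00656 = $564.9735712
Kestrel Township: $86,124.02 × 0.003 = $258.37206
Total = $3,190.0337008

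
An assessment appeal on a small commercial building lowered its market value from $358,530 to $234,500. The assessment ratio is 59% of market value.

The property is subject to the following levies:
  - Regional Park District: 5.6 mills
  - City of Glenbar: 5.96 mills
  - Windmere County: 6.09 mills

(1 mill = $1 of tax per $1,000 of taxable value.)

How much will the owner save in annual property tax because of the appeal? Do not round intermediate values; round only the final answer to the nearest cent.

Old assessed value = $358,530 × 0.59 = $211,532.7
New assessed value = $234,500 × 0.59 = $138,355
Combined rate = 0.0056 + 0.00596 + 0.00609 = 0.01765
Old tax = $211,532.7 × 0.01765 = $3,733.552155
New tax = $138,355 × 0.01765 = $2,441.96575
Reduction = $3,733.552155 − $2,441.96575 = $1,291.586405

$1,291.59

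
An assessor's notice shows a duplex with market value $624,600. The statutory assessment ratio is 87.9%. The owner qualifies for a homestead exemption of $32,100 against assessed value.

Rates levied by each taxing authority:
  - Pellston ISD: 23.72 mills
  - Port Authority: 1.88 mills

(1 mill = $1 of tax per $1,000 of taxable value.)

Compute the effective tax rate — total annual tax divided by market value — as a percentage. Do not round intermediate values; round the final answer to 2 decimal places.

2.12%

Assessed value = $624,600 × 0.879 = $549,023.4
Taxable value = $549,023.4 − $32,100 = $516,923.4
Pellston ISD: $516,923.4 × 0.02372 = $12,261.423048
Port Authority: $516,923.4 × 0.00188 = $971.815992
Total tax = $13,233.23904
Effective rate = $13,233.23904 ÷ $624,600 = 2.12% of market value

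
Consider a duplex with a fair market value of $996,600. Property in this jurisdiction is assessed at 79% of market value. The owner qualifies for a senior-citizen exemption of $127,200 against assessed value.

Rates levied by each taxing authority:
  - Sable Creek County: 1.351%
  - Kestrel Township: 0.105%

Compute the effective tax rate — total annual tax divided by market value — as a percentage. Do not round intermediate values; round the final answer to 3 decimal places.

0.964%

Assessed value = $996,600 × 0.79 = $787,314
Taxable value = $787,314 − $127,200 = $660,114
Sable Creek County: $660,114 × 0.01351 = $8,918.14014
Kestrel Township: $660,114 × 0.00105 = $693.1197
Total tax = $9,611.25984
Effective rate = $9,611.25984 ÷ $996,600 = 0.964% of market value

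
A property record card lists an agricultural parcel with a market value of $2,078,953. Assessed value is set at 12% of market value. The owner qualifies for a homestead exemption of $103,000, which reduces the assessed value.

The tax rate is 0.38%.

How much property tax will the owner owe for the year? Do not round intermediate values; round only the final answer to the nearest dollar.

$557

Assessed value = $2,078,953 × 0.12 = $249,474.36
Taxable value = $249,474.36 − $103,000 = $146,474.36
Tax = $146,474.36 × 0.0038 = $556.602568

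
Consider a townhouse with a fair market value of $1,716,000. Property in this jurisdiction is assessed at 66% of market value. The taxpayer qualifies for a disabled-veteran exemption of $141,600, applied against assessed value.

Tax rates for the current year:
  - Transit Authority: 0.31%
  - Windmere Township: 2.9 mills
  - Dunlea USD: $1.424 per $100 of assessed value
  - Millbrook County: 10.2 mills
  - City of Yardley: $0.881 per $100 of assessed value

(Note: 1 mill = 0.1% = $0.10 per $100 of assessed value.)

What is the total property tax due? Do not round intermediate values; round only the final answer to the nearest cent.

Assessed value = $1,716,000 × 0.66 = $1,132,560
Taxable value = $1,132,560 − $141,600 = $990,960
Transit Authority: $990,960 × 0.0031 = $3,071.976
Windmere Township: $990,960 × 0.0029 = $2,873.784
Dunlea USD: $990,960 × 0.01424 = $14,111.2704
Millbrook County: $990,960 × 0.0102 = $10,107.792
City of Yardley: $990,960 × 0.00881 = $8,730.3576
Total = $38,895.18

$38,895.18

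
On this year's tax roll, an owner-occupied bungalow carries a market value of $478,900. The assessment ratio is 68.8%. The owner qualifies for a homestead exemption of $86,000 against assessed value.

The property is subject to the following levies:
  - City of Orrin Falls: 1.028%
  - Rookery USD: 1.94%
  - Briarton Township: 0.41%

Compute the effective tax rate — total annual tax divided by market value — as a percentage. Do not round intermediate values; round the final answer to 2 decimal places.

Assessed value = $478,900 × 0.688 = $329,483.2
Taxable value = $329,483.2 − $86,000 = $243,483.2
City of Orrin Falls: $243,483.2 × 0.01028 = $2,503.007296
Rookery USD: $243,483.2 × 0.0194 = $4,723.57408
Briarton Township: $243,483.2 × 0.0041 = $998.28112
Total tax = $8,224.862496
Effective rate = $8,224.862496 ÷ $478,900 = 1.72% of market value

1.72%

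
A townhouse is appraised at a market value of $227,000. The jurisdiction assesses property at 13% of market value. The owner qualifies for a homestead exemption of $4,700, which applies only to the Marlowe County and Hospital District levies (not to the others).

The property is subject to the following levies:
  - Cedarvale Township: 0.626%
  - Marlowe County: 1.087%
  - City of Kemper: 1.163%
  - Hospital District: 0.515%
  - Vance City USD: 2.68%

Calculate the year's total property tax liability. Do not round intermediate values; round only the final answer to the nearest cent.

$1,716.26

Assessed value = $227,000 × 0.13 = $29,510
Cedarvale Township: $29,510 × 0.00626 = $184.7326
Marlowe County: ($29,510 − $4,700) × 0.01087 = $24,810 × 0.01087 = $269.6847
City of Kemper: $29,510 × 0.01163 = $343.2013
Hospital District: ($29,510 − $4,700) × 0.00515 = $24,810 × 0.00515 = $127.7715
Vance City USD: $29,510 × 0.0268 = $790.868
Total = $1,716.2581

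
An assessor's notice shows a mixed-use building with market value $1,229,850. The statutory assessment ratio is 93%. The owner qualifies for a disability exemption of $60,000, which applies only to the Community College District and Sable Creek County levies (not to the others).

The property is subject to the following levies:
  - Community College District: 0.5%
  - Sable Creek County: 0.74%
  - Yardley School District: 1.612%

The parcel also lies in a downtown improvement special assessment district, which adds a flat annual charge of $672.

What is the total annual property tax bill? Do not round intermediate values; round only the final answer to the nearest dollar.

Assessed value = $1,229,850 × 0.93 = $1,143,760.5
Community College District: ($1,143,760.5 − $60,000) × 0.005 = $1,083,760.5 × 0.005 = $5,418.8025
Sable Creek County: ($1,143,760.5 − $60,000) × 0.0074 = $1,083,760.5 × 0.0074 = $8,019.8277
Yardley School District: $1,143,760.5 × 0.01612 = $18,437.41926
Levies subtotal = $31,876.04946
Total = $31,876.04946 + $672 = $32,548.04946

$32,548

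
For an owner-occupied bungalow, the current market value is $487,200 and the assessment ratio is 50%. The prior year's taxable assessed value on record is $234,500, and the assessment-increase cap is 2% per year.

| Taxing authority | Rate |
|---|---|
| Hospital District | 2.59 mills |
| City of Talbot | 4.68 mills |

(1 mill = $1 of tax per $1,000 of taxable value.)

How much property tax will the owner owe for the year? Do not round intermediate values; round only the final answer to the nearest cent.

$1,738.91

Uncapped assessed value = $487,200 × 0.5 = $243,600
Cap limit = $234,500 × 1.02 = $239,190
Taxable assessed value = min($243,600, $239,190) = $239,190 (cap binds)
Hospital District: $239,190 × 0.00259 = $619.5021
City of Talbot: $239,190 × 0.00468 = $1,119.4092
Total = $1,738.9113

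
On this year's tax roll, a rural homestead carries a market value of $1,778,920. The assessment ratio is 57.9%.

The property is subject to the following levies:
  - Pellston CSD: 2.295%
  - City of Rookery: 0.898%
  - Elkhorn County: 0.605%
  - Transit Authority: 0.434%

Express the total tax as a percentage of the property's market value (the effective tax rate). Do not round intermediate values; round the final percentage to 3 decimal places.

2.450%

Assessed value = $1,778,920 × 0.579 = $1,029,994.68
Pellston CSD: $1,029,994.68 × 0.02295 = $23,638.377906
City of Rookery: $1,029,994.68 × 0.00898 = $9,249.3522264
Elkhorn County: $1,029,994.68 × 0.00605 = $6,231.467814
Transit Authority: $1,029,994.68 × 0.00434 = $4,470.1769112
Total tax = $43,589.3748576
Effective rate = $43,589.3748576 ÷ $1,778,920 = 2.450% of market value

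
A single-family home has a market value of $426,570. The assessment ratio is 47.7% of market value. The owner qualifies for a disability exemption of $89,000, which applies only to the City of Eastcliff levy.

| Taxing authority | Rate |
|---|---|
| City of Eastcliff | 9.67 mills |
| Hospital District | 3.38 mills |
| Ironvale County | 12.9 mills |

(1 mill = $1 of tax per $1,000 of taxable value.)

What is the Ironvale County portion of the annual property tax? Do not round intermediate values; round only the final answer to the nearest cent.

Assessed value = $426,570 × 0.477 = $203,473.89
Ironvale County taxable value = $203,473.89 (exemption does not apply)
Ironvale County levy = $203,473.89 × 0.0129 = $2,624.813181

$2,624.81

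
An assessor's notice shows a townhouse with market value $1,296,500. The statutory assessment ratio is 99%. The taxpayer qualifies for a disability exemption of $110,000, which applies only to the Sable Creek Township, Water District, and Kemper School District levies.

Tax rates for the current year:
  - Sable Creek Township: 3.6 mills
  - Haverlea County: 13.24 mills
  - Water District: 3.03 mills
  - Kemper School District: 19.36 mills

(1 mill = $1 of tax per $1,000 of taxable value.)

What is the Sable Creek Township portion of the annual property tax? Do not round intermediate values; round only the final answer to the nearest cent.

$4,224.73

Assessed value = $1,296,500 × 0.99 = $1,283,535
Sable Creek Township taxable value = $1,283,535 − $110,000 = $1,173,535
Sable Creek Township levy = $1,173,535 × 0.0036 = $4,224.726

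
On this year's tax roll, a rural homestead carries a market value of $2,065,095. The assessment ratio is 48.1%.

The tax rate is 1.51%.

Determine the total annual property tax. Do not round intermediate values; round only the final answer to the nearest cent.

Assessed value = $2,065,095 × 0.481 = $993,310.695
Tax = $993,310.695 × 0.0151 = $14,998.9914945

$14,998.99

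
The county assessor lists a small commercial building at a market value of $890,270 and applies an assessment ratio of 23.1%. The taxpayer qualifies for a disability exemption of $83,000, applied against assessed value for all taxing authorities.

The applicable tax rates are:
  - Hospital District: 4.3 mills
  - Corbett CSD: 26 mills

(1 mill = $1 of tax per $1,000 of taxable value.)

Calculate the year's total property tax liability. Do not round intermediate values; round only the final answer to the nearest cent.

Assessed value = $890,270 × 0.231 = $205,652.37
Taxable value = $205,652.37 − $83,000 = $122,652.37
Hospital District: $122,652.37 × 0.0043 = $527.405191
Corbett CSD: $122,652.37 × 0.026 = $3,188.96162
Total = $527.405191 + $3,188.96162 = $3,716.366811

$3,716.37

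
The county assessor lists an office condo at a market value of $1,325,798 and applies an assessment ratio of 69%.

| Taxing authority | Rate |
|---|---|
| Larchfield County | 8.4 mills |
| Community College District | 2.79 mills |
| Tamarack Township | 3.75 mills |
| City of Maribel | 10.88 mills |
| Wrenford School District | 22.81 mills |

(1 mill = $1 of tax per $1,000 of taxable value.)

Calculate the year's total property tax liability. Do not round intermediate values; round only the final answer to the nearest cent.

$44,486.75

Assessed value = $1,325,798 × 0.69 = $914,800.62
Larchfield County: $914,800.62 × 0.0084 = $7,684.325208
Community College District: $914,800.62 × 0.00279 = $2,552.2937298
Tamarack Township: $914,800.62 × 0.00375 = $3,430.502325
City of Maribel: $914,800.62 × 0.01088 = $9,953.0307456
Wrenford School District: $914,800.62 × 0.02281 = $20,866.6021422
Total = $7,684.325208 + $2,552.2937298 + $3,430.502325 + $9,953.0307456 + $20,866.6021422 = $44,486.7541506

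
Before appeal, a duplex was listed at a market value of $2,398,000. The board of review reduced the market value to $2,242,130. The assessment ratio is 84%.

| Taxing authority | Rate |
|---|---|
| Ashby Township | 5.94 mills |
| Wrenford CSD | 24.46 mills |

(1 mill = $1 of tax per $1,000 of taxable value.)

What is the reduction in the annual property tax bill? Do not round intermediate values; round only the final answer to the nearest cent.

Old assessed value = $2,398,000 × 0.84 = $2,014,320
New assessed value = $2,242,130 × 0.84 = $1,883,389.2
Combined rate = 0.00594 + 0.02446 = 0.0304
Old tax = $2,014,320 × 0.0304 = $61,235.328
New tax = $1,883,389.2 × 0.0304 = $57,255.03168
Reduction = $61,235.328 − $57,255.03168 = $3,980.29632

$3,980.30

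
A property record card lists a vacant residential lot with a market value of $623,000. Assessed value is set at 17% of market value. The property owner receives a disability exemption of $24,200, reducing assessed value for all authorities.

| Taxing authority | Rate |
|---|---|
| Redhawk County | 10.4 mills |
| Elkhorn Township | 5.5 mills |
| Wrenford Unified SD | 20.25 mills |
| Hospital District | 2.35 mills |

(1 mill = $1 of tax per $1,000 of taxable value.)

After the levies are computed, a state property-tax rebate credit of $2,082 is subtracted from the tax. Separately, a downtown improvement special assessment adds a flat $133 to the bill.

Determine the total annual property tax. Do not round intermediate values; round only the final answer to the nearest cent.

$1,196.84

Assessed value = $623,000 × 0.17 = $105,910
Taxable value = $105,910 − $24,200 = $81,710
Redhawk County: $81,710 × 0.0104 = $849.784
Elkhorn Township: $81,710 × 0.0055 = $449.405
Wrenford Unified SD: $81,710 × 0.02025 = $1,654.6275
Hospital District: $81,710 × 0.00235 = $192.0185
Levies subtotal = $3,145.835
After credit = $3,145.835 − $2,082 = $1,063.835
Total = $1,063.835 + $133 = $1,196.835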